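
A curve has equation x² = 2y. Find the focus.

Vertex (0, 0); 4p = 2 so p = 1/2. Opens up.
Focus is p units from the vertex along the axis: (h, k + p).

(0, 1/2)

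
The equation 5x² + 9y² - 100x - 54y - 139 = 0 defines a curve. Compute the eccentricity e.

Rearranging, 5(x² - 20x) + 9(y² - 6y) = 139.
Complete the square in x and y: 5(x - 10)² + 9(y - 3)² = 139 + 500 + 81 = 720
Divide by 720: (x - 10)²/144 + (y - 3)²/80 = 1
Ellipse, center (10, 3), major axis horizontal; a² = 144, b² = 80.
c² = a² - b² = 64, so c = 8.
e = c/a = 8/12 = 2/3.

e = 2/3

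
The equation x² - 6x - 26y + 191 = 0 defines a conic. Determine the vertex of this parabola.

Only x is squared. Complete the square in x: (x - 3)² = 26(y - 7).
Vertex (3, 7); 4p = 26 so p = 13/2. Opens up.

(3, 7)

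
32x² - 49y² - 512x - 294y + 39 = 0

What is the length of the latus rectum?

64/7

Collect terms: 32(x² - 16x) -49(y² + 6y) = -39
32(x - 8)² -49(y + 3)² = -39 + 2048 - 441 = 1568
Dividing both sides by 1568: (x - 8)²/49 - (y + 3)²/32 = 1
Hyperbola, center (8, -3), transverse axis horizontal; a² = 49, b² = 32.
Latus rectum length = 2b²/a = 2·32/7 = 64/7.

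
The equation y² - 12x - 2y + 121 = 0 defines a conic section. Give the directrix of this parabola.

x = 7

Only y is squared. Complete the square in y: (y - 1)² = 12(x - 10).
Vertex (10, 1); 4p = 12 so p = 3. Opens right.
Directrix is the vertical line x = h − p = 10 − (3) = 7.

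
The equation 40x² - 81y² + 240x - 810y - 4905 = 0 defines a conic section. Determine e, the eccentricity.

e = 11/9

Group: 40(x² + 6x) -81(y² + 10y) = 4905
Complete the square in x and y: 40(x + 3)² -81(y + 5)² = 4905 + 360 - 2025 = 3240
Dividing both sides by 3240: (x + 3)²/81 - (y + 5)²/40 = 1
Hyperbola, center (-3, -5), transverse axis horizontal; a² = 81, b² = 40.
c² = a² + b² = 121, so c = 11.
e = c/a = 11/9.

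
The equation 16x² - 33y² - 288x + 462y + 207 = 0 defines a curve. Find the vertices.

16(x² - 18x) -33(y² - 14y) = -207
Completing the square gives 16(x - 9)² -33(y - 7)² = -207 + 1296 - 1617 = -528.
Dividing both sides by -528: (y - 7)²/16 - (x - 9)²/33 = 1
Hyperbola, center (9, 7), transverse axis vertical; a² = 16, b² = 33.
a = 4. Vertices at (h, k ± a).

(9, 3) and (9, 11)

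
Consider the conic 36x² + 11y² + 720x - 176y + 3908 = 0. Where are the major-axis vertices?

(-10, 2) and (-10, 14)

Rearranging, 36(x² + 20x) + 11(y² - 16y) = -3908.
Complete the square: 36(x + 10)² + 11(y - 8)² = -3908 + 3600 + 704 = 396
Dividing both sides by 396: (x + 10)²/11 + (y - 8)²/36 = 1
Ellipse, center (-10, 8), major axis vertical; a² = 36, b² = 11.
a = 6. Vertices at (h, k ± a).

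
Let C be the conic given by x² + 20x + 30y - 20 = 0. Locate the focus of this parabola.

(-10, -7/2)

Only x is squared. Complete the square in x: (x + 10)² = -30(y - 4).
Vertex (-10, 4); 4p = -30 so p = -15/2. Opens down.
Focus is p units from the vertex along the axis: (h, k + p).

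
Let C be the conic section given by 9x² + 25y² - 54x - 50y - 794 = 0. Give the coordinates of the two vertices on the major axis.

(-7, 1) and (13, 1)

Rearranging, 9(x² - 6x) + 25(y² - 2y) = 794.
9(x - 3)² + 25(y - 1)² = 794 + 81 + 25 = 900
Divide by 900: (x - 3)²/100 + (y - 1)²/36 = 1
Ellipse, center (3, 1), major axis horizontal; a² = 100, b² = 36.
a = 10. Vertices at (h ± a, k).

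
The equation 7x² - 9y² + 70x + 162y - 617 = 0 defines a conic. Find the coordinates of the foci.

(-9, 9) and (-1, 9)

Group the x- and y-terms: 7(x² + 10x) -9(y² - 18y) = 617
Completing the square gives 7(x + 5)² -9(y - 9)² = 617 + 175 - 729 = 63.
Divide through by 63 to get (x + 5)²/9 - (y - 9)²/7 = 1.
Hyperbola, center (-5, 9), transverse axis horizontal; a² = 9, b² = 7.
c² = a² + b² = 9 + 7 = 16, so c = 4.
Foci lie on the horizontal axis through the center: (h ± c, k).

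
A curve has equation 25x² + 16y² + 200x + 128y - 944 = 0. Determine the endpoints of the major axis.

25(x² + 8x) + 16(y² + 8y) = 944
Complete the square: 25(x + 4)² + 16(y + 4)² = 944 + 400 + 256 = 1600
Divide by 1600: (x + 4)²/64 + (y + 4)²/100 = 1
Ellipse, center (-4, -4), major axis vertical; a² = 100, b² = 64.
a = 10. Vertices at (h, k ± a).

(-4, -14) and (-4, 6)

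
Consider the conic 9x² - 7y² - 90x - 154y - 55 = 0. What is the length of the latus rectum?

14

9(x² - 10x) -7(y² + 22y) = 55
Completing the square gives 9(x - 5)² -7(y + 11)² = 55 + 225 - 847 = -567.
Divide through by -567 to get (y + 11)²/81 - (x - 5)²/63 = 1.
Hyperbola, center (5, -11), transverse axis vertical; a² = 81, b² = 63.
Latus rectum length = 2b²/a = 2·63/9 = 14.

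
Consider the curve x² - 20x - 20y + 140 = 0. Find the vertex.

(10, 2)

Only x is squared. Complete the square in x: (x - 10)² = 20(y - 2).
Vertex (10, 2); 4p = 20 so p = 5. Opens up.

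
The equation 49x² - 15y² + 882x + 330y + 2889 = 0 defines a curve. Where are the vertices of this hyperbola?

Group the x- and y-terms: 49(x² + 18x) -15(y² - 22y) = -2889
Complete the square in x and y: 49(x + 9)² -15(y - 11)² = -2889 + 3969 - 1815 = -735
Divide through by -735 to get (y - 11)²/49 - (x + 9)²/15 = 1.
Hyperbola, center (-9, 11), transverse axis vertical; a² = 49, b² = 15.
a = 7. Vertices at (h, k ± a).

(-9, 4) and (-9, 18)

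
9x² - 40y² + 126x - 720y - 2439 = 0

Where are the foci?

(-7, -16) and (-7, -2)

Group the x- and y-terms: 9(x² + 14x) -40(y² + 18y) = 2439
Complete the square: 9(x + 7)² -40(y + 9)² = 2439 + 441 - 3240 = -360
Divide through by -360 to get (y + 9)²/9 - (x + 7)²/40 = 1.
Hyperbola, center (-7, -9), transverse axis vertical; a² = 9, b² = 40.
c² = a² + b² = 9 + 40 = 49, so c = 7.
Foci lie on the vertical axis through the center: (h, k ± c).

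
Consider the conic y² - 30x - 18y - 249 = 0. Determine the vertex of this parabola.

Only y is squared. Complete the square in y: (y - 9)² = 30(x + 11).
Vertex (-11, 9); 4p = 30 so p = 15/2. Opens right.

(-11, 9)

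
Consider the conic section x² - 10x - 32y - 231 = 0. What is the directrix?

Only x is squared. Complete the square in x: (x - 5)² = 32(y + 8).
Vertex (5, -8); 4p = 32 so p = 8. Opens up.
Directrix is the horizontal line y = k − p = -8 − (8) = -16.

y = -16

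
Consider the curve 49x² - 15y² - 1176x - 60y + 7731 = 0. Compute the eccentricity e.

Rearranging, 49(x² - 24x) -15(y² + 4y) = -7731.
49(x - 12)² -15(y + 2)² = -7731 + 7056 - 60 = -735
Divide by -735: (y + 2)²/49 - (x - 12)²/15 = 1
Hyperbola, center (12, -2), transverse axis vertical; a² = 49, b² = 15.
c² = a² + b² = 64, so c = 8.
e = c/a = 8/7.

e = 8/7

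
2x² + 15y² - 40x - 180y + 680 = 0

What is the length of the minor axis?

4

Rearranging, 2(x² - 20x) + 15(y² - 12y) = -680.
2(x - 10)² + 15(y - 6)² = -680 + 200 + 540 = 60
Divide through by 60 to get (x - 10)²/30 + (y - 6)²/4 = 1.
Ellipse, center (10, 6), major axis horizontal; a² = 30, b² = 4.
b² = 4 so b = 2; the minor axis has length 2b = 4.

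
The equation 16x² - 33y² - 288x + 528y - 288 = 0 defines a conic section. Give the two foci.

Group the x- and y-terms: 16(x² - 18x) -33(y² - 16y) = 288
Complete the square: 16(x - 9)² -33(y - 8)² = 288 + 1296 - 2112 = -528
Divide through by -528 to get (y - 8)²/16 - (x - 9)²/33 = 1.
Hyperbola, center (9, 8), transverse axis vertical; a² = 16, b² = 33.
c² = a² + b² = 16 + 33 = 49, so c = 7.
Foci lie on the vertical axis through the center: (h, k ± c).

(9, 1) and (9, 15)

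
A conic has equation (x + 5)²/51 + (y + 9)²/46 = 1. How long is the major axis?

2√51

Center (-5, -9). The larger denominator 51 sits under the x-term, so the major axis is horizontal; a² = 51, b² = 46.
a² = 51 so a = √51; the major axis has length 2a = 2√51.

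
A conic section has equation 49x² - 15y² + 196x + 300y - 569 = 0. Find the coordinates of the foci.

Collect terms: 49(x² + 4x) -15(y² - 20y) = 569
Complete the square: 49(x + 2)² -15(y - 10)² = 569 + 196 - 1500 = -735
Divide by -735: (y - 10)²/49 - (x + 2)²/15 = 1
Hyperbola, center (-2, 10), transverse axis vertical; a² = 49, b² = 15.
c² = a² + b² = 49 + 15 = 64, so c = 8.
Foci lie on the vertical axis through the center: (h, k ± c).

(-2, 2) and (-2, 18)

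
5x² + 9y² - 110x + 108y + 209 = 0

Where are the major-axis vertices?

(-1, -6) and (23, -6)

Collect terms: 5(x² - 22x) + 9(y² + 12y) = -209
Complete the square: 5(x - 11)² + 9(y + 6)² = -209 + 605 + 324 = 720
Divide by 720: (x - 11)²/144 + (y + 6)²/80 = 1
Ellipse, center (11, -6), major axis horizontal; a² = 144, b² = 80.
a = 12. Vertices at (h ± a, k).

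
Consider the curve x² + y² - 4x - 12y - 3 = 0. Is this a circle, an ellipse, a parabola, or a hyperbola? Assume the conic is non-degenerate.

No xy term. Coefficients of x² and y² are A = 1, C = 1.
A = C (same sign) ⇒ circle.

circle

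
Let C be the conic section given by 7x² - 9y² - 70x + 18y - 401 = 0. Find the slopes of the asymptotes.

√7/3 and -√7/3

Collect terms: 7(x² - 10x) -9(y² - 2y) = 401
Complete the square: 7(x - 5)² -9(y - 1)² = 401 + 175 - 9 = 567
Divide through by 567 to get (x - 5)²/81 - (y - 1)²/63 = 1.
Hyperbola, center (5, 1), transverse axis horizontal; a² = 81, b² = 63.
For a horizontal hyperbola the asymptotes have slope ±b/a.
Here that is ±3√7/9 = ±√7/3.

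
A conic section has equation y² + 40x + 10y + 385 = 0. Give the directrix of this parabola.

Only y is squared. Complete the square in y: (y + 5)² = -40(x + 9).
Vertex (-9, -5); 4p = -40 so p = -10. Opens left.
Directrix is the vertical line x = h − p = -9 − (-10) = 1.

x = 1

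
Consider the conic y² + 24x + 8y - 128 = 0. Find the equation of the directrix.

x = 12

Only y is squared. Complete the square in y: (y + 4)² = -24(x - 6).
Vertex (6, -4); 4p = -24 so p = -6. Opens left.
Directrix is the vertical line x = h − p = 6 − (-6) = 12.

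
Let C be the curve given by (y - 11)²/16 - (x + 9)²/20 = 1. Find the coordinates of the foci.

(-9, 5) and (-9, 17)

Center (-9, 11). The positive term is the y-term, so the transverse axis is vertical; a² = 16, b² = 20.
c² = a² + b² = 16 + 20 = 36, so c = 6.
Foci lie on the vertical axis through the center: (h, k ± c).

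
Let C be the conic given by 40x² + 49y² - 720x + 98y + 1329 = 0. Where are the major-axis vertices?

(2, -1) and (16, -1)

40(x² - 18x) + 49(y² + 2y) = -1329
Completing the square gives 40(x - 9)² + 49(y + 1)² = -1329 + 3240 + 49 = 1960.
Divide by 1960: (x - 9)²/49 + (y + 1)²/40 = 1
Ellipse, center (9, -1), major axis horizontal; a² = 49, b² = 40.
a = 7. Vertices at (h ± a, k).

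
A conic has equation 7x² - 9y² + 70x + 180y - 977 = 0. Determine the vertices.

Collect terms: 7(x² + 10x) -9(y² - 20y) = 977
Completing the square gives 7(x + 5)² -9(y - 10)² = 977 + 175 - 900 = 252.
Divide through by 252 to get (x + 5)²/36 - (y - 10)²/28 = 1.
Hyperbola, center (-5, 10), transverse axis horizontal; a² = 36, b² = 28.
a = 6. Vertices at (h ± a, k).

(-11, 10) and (1, 10)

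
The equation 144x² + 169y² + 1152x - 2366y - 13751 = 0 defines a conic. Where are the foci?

(-9, 7) and (1, 7)

Collect terms: 144(x² + 8x) + 169(y² - 14y) = 13751
144(x + 4)² + 169(y - 7)² = 13751 + 2304 + 8281 = 24336
Divide through by 24336 to get (x + 4)²/169 + (y - 7)²/144 = 1.
Ellipse, center (-4, 7), major axis horizontal; a² = 169, b² = 144.
c² = a² - b² = 169 - 144 = 25, so c = 5.
Foci lie on the horizontal axis through the center: (h ± c, k).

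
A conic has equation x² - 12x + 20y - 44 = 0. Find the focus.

Only x is squared. Complete the square in x: (x - 6)² = -20(y - 4).
Vertex (6, 4); 4p = -20 so p = -5. Opens down.
Focus is p units from the vertex along the axis: (h, k + p).

(6, -1)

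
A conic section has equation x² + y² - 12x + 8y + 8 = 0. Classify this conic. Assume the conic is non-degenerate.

circle

No xy term. Coefficients of x² and y² are A = 1, C = 1.
A = C (same sign) ⇒ circle.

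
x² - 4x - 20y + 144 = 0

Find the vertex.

Only x is squared. Complete the square in x: (x - 2)² = 20(y - 7).
Vertex (2, 7); 4p = 20 so p = 5. Opens up.

(2, 7)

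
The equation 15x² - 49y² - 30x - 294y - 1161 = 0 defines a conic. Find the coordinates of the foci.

(-7, -3) and (9, -3)

Rearranging, 15(x² - 2x) -49(y² + 6y) = 1161.
15(x - 1)² -49(y + 3)² = 1161 + 15 - 441 = 735
Divide through by 735 to get (x - 1)²/49 - (y + 3)²/15 = 1.
Hyperbola, center (1, -3), transverse axis horizontal; a² = 49, b² = 15.
c² = a² + b² = 49 + 15 = 64, so c = 8.
Foci lie on the horizontal axis through the center: (h ± c, k).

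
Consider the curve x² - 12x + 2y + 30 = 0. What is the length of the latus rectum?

2

Only x is squared. Complete the square in x: (x - 6)² = -2(y - 3).
Vertex (6, 3); 4p = -2 so p = -1/2. Opens down.
Latus rectum length = |4p| = 2.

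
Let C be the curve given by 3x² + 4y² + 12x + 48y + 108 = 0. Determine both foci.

(-4, -6) and (0, -6)

Collect terms: 3(x² + 4x) + 4(y² + 12y) = -108
3(x + 2)² + 4(y + 6)² = -108 + 12 + 144 = 48
Dividing both sides by 48: (x + 2)²/16 + (y + 6)²/12 = 1
Ellipse, center (-2, -6), major axis horizontal; a² = 16, b² = 12.
c² = a² - b² = 16 - 12 = 4, so c = 2.
Foci lie on the horizontal axis through the center: (h ± c, k).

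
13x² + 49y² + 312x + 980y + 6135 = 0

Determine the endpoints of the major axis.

Group: 13(x² + 24x) + 49(y² + 20y) = -6135
Complete the square: 13(x + 12)² + 49(y + 10)² = -6135 + 1872 + 4900 = 637
Dividing both sides by 637: (x + 12)²/49 + (y + 10)²/13 = 1
Ellipse, center (-12, -10), major axis horizontal; a² = 49, b² = 13.
a = 7. Vertices at (h ± a, k).

(-19, -10) and (-5, -10)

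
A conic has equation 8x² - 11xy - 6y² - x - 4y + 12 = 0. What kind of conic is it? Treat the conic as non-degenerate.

hyperbola

A = 8, B = -11, C = -6.
Discriminant B² − 4AC = (-11)² − 4·8·(-6) = 313.
B² − 4AC > 0 ⇒ hyperbola.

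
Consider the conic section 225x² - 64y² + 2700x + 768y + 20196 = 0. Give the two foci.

Group: 225(x² + 12x) -64(y² - 12y) = -20196
Complete the square in x and y: 225(x + 6)² -64(y - 6)² = -20196 + 8100 - 2304 = -14400
Dividing both sides by -14400: (y - 6)²/225 - (x + 6)²/64 = 1
Hyperbola, center (-6, 6), transverse axis vertical; a² = 225, b² = 64.
c² = a² + b² = 225 + 64 = 289, so c = 17.
Foci lie on the vertical axis through the center: (h, k ± c).

(-6, -11) and (-6, 23)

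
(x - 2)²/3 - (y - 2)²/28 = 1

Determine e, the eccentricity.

Center (2, 2). The positive term is the x-term, so the transverse axis is horizontal; a² = 3, b² = 28.
c² = a² + b² = 31, so c = √31.
e = c/a = √31/√3 = √93/3.

e = √93/3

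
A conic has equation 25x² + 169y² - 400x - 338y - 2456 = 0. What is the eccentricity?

Rearranging, 25(x² - 16x) + 169(y² - 2y) = 2456.
Complete the square in x and y: 25(x - 8)² + 169(y - 1)² = 2456 + 1600 + 169 = 4225
Divide by 4225: (x - 8)²/169 + (y - 1)²/25 = 1
Ellipse, center (8, 1), major axis horizontal; a² = 169, b² = 25.
c² = a² - b² = 144, so c = 12.
e = c/a = 12/13.

e = 12/13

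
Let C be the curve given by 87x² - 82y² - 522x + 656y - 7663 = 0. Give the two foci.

Group the x- and y-terms: 87(x² - 6x) -82(y² - 8y) = 7663
87(x - 3)² -82(y - 4)² = 7663 + 783 - 1312 = 7134
Divide by 7134: (x - 3)²/82 - (y - 4)²/87 = 1
Hyperbola, center (3, 4), transverse axis horizontal; a² = 82, b² = 87.
c² = a² + b² = 82 + 87 = 169, so c = 13.
Foci lie on the horizontal axis through the center: (h ± c, k).

(-10, 4) and (16, 4)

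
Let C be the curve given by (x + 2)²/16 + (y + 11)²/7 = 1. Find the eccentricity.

e = 3/4

Center (-2, -11). The larger denominator 16 sits under the x-term, so the major axis is horizontal; a² = 16, b² = 7.
c² = a² - b² = 9, so c = 3.
e = c/a = 3/4.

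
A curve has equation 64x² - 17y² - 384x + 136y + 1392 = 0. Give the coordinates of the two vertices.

(3, -4) and (3, 12)

Group the x- and y-terms: 64(x² - 6x) -17(y² - 8y) = -1392
Complete the square: 64(x - 3)² -17(y - 4)² = -1392 + 576 - 272 = -1088
Divide through by -1088 to get (y - 4)²/64 - (x - 3)²/17 = 1.
Hyperbola, center (3, 4), transverse axis vertical; a² = 64, b² = 17.
a = 8. Vertices at (h, k ± a).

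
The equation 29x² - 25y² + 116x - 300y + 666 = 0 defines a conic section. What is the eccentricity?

Group: 29(x² + 4x) -25(y² + 12y) = -666
Completing the square gives 29(x + 2)² -25(y + 6)² = -666 + 116 - 900 = -1450.
Divide through by -1450 to get (y + 6)²/58 - (x + 2)²/50 = 1.
Hyperbola, center (-2, -6), transverse axis vertical; a² = 58, b² = 50.
c² = a² + b² = 108, so c = 6√3.
e = c/a = 6√3/√58 = 3√174/29.

e = 3√174/29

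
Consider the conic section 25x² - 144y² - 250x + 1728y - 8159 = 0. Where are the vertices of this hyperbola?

(-7, 6) and (17, 6)

Collect terms: 25(x² - 10x) -144(y² - 12y) = 8159
Complete the square: 25(x - 5)² -144(y - 6)² = 8159 + 625 - 5184 = 3600
Divide by 3600: (x - 5)²/144 - (y - 6)²/25 = 1
Hyperbola, center (5, 6), transverse axis horizontal; a² = 144, b² = 25.
a = 12. Vertices at (h ± a, k).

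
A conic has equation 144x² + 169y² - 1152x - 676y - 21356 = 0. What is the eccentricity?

Group the x- and y-terms: 144(x² - 8x) + 169(y² - 4y) = 21356
Complete the square in x and y: 144(x - 4)² + 169(y - 2)² = 21356 + 2304 + 676 = 24336
Divide by 24336: (x - 4)²/169 + (y - 2)²/144 = 1
Ellipse, center (4, 2), major axis horizontal; a² = 169, b² = 144.
c² = a² - b² = 25, so c = 5.
e = c/a = 5/13.

e = 5/13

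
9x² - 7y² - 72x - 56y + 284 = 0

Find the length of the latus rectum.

Rearranging, 9(x² - 8x) -7(y² + 8y) = -284.
9(x - 4)² -7(y + 4)² = -284 + 144 - 112 = -252
Dividing both sides by -252: (y + 4)²/36 - (x - 4)²/28 = 1
Hyperbola, center (4, -4), transverse axis vertical; a² = 36, b² = 28.
Latus rectum length = 2b²/a = 2·28/6 = 28/3.

28/3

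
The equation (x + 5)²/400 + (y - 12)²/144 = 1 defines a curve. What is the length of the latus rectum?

Center (-5, 12). The larger denominator 400 sits under the x-term, so the major axis is horizontal; a² = 400, b² = 144.
Latus rectum length = 2b²/a = 2·144/20 = 72/5.

72/5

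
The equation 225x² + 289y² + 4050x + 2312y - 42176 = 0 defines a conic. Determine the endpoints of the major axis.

(-26, -4) and (8, -4)

Group the x- and y-terms: 225(x² + 18x) + 289(y² + 8y) = 42176
225(x + 9)² + 289(y + 4)² = 42176 + 18225 + 4624 = 65025
Divide through by 65025 to get (x + 9)²/289 + (y + 4)²/225 = 1.
Ellipse, center (-9, -4), major axis horizontal; a² = 289, b² = 225.
a = 17. Vertices at (h ± a, k).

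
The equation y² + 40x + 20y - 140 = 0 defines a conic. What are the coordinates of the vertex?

Only y is squared. Complete the square in y: (y + 10)² = -40(x - 6).
Vertex (6, -10); 4p = -40 so p = -10. Opens left.

(6, -10)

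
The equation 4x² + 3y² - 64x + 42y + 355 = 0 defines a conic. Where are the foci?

Group: 4(x² - 16x) + 3(y² + 14y) = -355
Complete the square: 4(x - 8)² + 3(y + 7)² = -355 + 256 + 147 = 48
Divide by 48: (x - 8)²/12 + (y + 7)²/16 = 1
Ellipse, center (8, -7), major axis vertical; a² = 16, b² = 12.
c² = a² - b² = 16 - 12 = 4, so c = 2.
Foci lie on the vertical axis through the center: (h, k ± c).

(8, -9) and (8, -5)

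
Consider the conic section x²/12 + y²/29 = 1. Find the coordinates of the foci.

(0, 0 - √17) and (0, 0 + √17)

Center (0, 0). The larger denominator 29 sits under the y-term, so the major axis is vertical; a² = 29, b² = 12.
c² = a² - b² = 29 - 12 = 17, so c = √17.
Foci lie on the vertical axis through the center: (h, k ± c).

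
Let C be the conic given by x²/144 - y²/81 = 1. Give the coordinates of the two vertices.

Center (0, 0). The positive term is the x-term, so the transverse axis is horizontal; a² = 144, b² = 81.
a = 12. Vertices at (h ± a, k).

(-12, 0) and (12, 0)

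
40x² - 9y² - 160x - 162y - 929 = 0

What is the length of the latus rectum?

Rearranging, 40(x² - 4x) -9(y² + 18y) = 929.
Complete the square in x and y: 40(x - 2)² -9(y + 9)² = 929 + 160 - 729 = 360
Divide through by 360 to get (x - 2)²/9 - (y + 9)²/40 = 1.
Hyperbola, center (2, -9), transverse axis horizontal; a² = 9, b² = 40.
Latus rectum length = 2b²/a = 2·40/3 = 80/3.

80/3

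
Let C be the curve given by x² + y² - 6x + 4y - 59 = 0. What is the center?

Group the x- and y-terms: (x² - 6x) + (y² + 4y) = 59
Completing the square gives (x - 3)² + (y + 2)² = 59 + 9 + 4 = 72.
So (x - 3)² + (y + 2)² = 72.
Circle centered at (3, -2) with r² = 72.

(3, -2)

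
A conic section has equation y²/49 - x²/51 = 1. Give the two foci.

(0, -10) and (0, 10)

Center (0, 0). The positive term is the y-term, so the transverse axis is vertical; a² = 49, b² = 51.
c² = a² + b² = 49 + 51 = 100, so c = 10.
Foci lie on the vertical axis through the center: (h, k ± c).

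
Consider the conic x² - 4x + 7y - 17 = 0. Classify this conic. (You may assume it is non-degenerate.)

No xy term. Coefficients of x² and y² are A = 1, C = 0.
Exactly one squared variable ⇒ parabola.

parabola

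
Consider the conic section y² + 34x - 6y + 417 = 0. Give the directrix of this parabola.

x = -7/2

Only y is squared. Complete the square in y: (y - 3)² = -34(x + 12).
Vertex (-12, 3); 4p = -34 so p = -17/2. Opens left.
Directrix is the vertical line x = h − p = -12 − (-17/2) = -7/2.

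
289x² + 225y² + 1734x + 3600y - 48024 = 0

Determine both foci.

Group the x- and y-terms: 289(x² + 6x) + 225(y² + 16y) = 48024
Completing the square gives 289(x + 3)² + 225(y + 8)² = 48024 + 2601 + 14400 = 65025.
Dividing both sides by 65025: (x + 3)²/225 + (y + 8)²/289 = 1
Ellipse, center (-3, -8), major axis vertical; a² = 289, b² = 225.
c² = a² - b² = 289 - 225 = 64, so c = 8.
Foci lie on the vertical axis through the center: (h, k ± c).

(-3, -16) and (-3, 0)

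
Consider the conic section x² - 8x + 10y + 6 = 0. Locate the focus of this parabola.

Only x is squared. Complete the square in x: (x - 4)² = -10(y - 1).
Vertex (4, 1); 4p = -10 so p = -5/2. Opens down.
Focus is p units from the vertex along the axis: (h, k + p).

(4, -3/2)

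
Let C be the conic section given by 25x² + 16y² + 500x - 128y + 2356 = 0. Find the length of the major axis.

Collect terms: 25(x² + 20x) + 16(y² - 8y) = -2356
Complete the square: 25(x + 10)² + 16(y - 4)² = -2356 + 2500 + 256 = 400
Divide by 400: (x + 10)²/16 + (y - 4)²/25 = 1
Ellipse, center (-10, 4), major axis vertical; a² = 25, b² = 16.
a² = 25 so a = 5; the major axis has length 2a = 10.

10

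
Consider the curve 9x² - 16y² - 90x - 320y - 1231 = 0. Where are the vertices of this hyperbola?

Group the x- and y-terms: 9(x² - 10x) -16(y² + 20y) = 1231
Complete the square: 9(x - 5)² -16(y + 10)² = 1231 + 225 - 1600 = -144
Dividing both sides by -144: (y + 10)²/9 - (x - 5)²/16 = 1
Hyperbola, center (5, -10), transverse axis vertical; a² = 9, b² = 16.
a = 3. Vertices at (h, k ± a).

(5, -13) and (5, -7)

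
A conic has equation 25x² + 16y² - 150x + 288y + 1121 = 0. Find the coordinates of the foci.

Group the x- and y-terms: 25(x² - 6x) + 16(y² + 18y) = -1121
25(x - 3)² + 16(y + 9)² = -1121 + 225 + 1296 = 400
Divide through by 400 to get (x - 3)²/16 + (y + 9)²/25 = 1.
Ellipse, center (3, -9), major axis vertical; a² = 25, b² = 16.
c² = a² - b² = 25 - 16 = 9, so c = 3.
Foci lie on the vertical axis through the center: (h, k ± c).

(3, -12) and (3, -6)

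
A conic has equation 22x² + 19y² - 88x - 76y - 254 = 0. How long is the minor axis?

2√19

Group: 22(x² - 4x) + 19(y² - 4y) = 254
22(x - 2)² + 19(y - 2)² = 254 + 88 + 76 = 418
Divide through by 418 to get (x - 2)²/19 + (y - 2)²/22 = 1.
Ellipse, center (2, 2), major axis vertical; a² = 22, b² = 19.
b² = 19 so b = √19; the minor axis has length 2b = 2√19.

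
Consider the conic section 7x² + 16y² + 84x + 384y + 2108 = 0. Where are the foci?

(-12, -12) and (0, -12)

7(x² + 12x) + 16(y² + 24y) = -2108
Complete the square in x and y: 7(x + 6)² + 16(y + 12)² = -2108 + 252 + 2304 = 448
Dividing both sides by 448: (x + 6)²/64 + (y + 12)²/28 = 1
Ellipse, center (-6, -12), major axis horizontal; a² = 64, b² = 28.
c² = a² - b² = 64 - 28 = 36, so c = 6.
Foci lie on the horizontal axis through the center: (h ± c, k).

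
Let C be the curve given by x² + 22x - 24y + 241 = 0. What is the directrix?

y = -1

Only x is squared. Complete the square in x: (x + 11)² = 24(y - 5).
Vertex (-11, 5); 4p = 24 so p = 6. Opens up.
Directrix is the horizontal line y = k − p = 5 − (6) = -1.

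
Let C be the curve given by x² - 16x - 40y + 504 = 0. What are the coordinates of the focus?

(8, 21)

Only x is squared. Complete the square in x: (x - 8)² = 40(y - 11).
Vertex (8, 11); 4p = 40 so p = 10. Opens up.
Focus is p units from the vertex along the axis: (h, k + p).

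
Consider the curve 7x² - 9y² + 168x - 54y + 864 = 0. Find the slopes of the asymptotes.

7(x² + 24x) -9(y² + 6y) = -864
7(x + 12)² -9(y + 3)² = -864 + 1008 - 81 = 63
Dividing both sides by 63: (x + 12)²/9 - (y + 3)²/7 = 1
Hyperbola, center (-12, -3), transverse axis horizontal; a² = 9, b² = 7.
For a horizontal hyperbola the asymptotes have slope ±b/a.
Here that is ±√7/3.

√7/3 and -√7/3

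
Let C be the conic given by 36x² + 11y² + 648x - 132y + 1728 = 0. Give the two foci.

(-9, -4) and (-9, 16)

Group: 36(x² + 18x) + 11(y² - 12y) = -1728
Complete the square in x and y: 36(x + 9)² + 11(y - 6)² = -1728 + 2916 + 396 = 1584
Divide by 1584: (x + 9)²/44 + (y - 6)²/144 = 1
Ellipse, center (-9, 6), major axis vertical; a² = 144, b² = 44.
c² = a² - b² = 144 - 44 = 100, so c = 10.
Foci lie on the vertical axis through the center: (h, k ± c).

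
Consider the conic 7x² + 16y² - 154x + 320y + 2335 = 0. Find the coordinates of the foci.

(8, -10) and (14, -10)

Rearranging, 7(x² - 22x) + 16(y² + 20y) = -2335.
Complete the square in x and y: 7(x - 11)² + 16(y + 10)² = -2335 + 847 + 1600 = 112
Divide by 112: (x - 11)²/16 + (y + 10)²/7 = 1
Ellipse, center (11, -10), major axis horizontal; a² = 16, b² = 7.
c² = a² - b² = 16 - 7 = 9, so c = 3.
Foci lie on the horizontal axis through the center: (h ± c, k).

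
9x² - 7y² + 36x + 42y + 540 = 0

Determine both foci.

(-2, -9) and (-2, 15)

Collect terms: 9(x² + 4x) -7(y² - 6y) = -540
Completing the square gives 9(x + 2)² -7(y - 3)² = -540 + 36 - 63 = -567.
Divide through by -567 to get (y - 3)²/81 - (x + 2)²/63 = 1.
Hyperbola, center (-2, 3), transverse axis vertical; a² = 81, b² = 63.
c² = a² + b² = 81 + 63 = 144, so c = 12.
Foci lie on the vertical axis through the center: (h, k ± c).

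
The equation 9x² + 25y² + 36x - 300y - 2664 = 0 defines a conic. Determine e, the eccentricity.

Rearranging, 9(x² + 4x) + 25(y² - 12y) = 2664.
9(x + 2)² + 25(y - 6)² = 2664 + 36 + 900 = 3600
Divide by 3600: (x + 2)²/400 + (y - 6)²/144 = 1
Ellipse, center (-2, 6), major axis horizontal; a² = 400, b² = 144.
c² = a² - b² = 256, so c = 16.
e = c/a = 16/20 = 4/5.

e = 4/5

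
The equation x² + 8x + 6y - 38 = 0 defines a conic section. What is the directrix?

Only x is squared. Complete the square in x: (x + 4)² = -6(y - 9).
Vertex (-4, 9); 4p = -6 so p = -3/2. Opens down.
Directrix is the horizontal line y = k − p = 9 − (-3/2) = 21/2.

y = 21/2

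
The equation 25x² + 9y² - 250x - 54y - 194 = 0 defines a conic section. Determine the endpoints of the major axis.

(5, -7) and (5, 13)

25(x² - 10x) + 9(y² - 6y) = 194
25(x - 5)² + 9(y - 3)² = 194 + 625 + 81 = 900
Dividing both sides by 900: (x - 5)²/36 + (y - 3)²/100 = 1
Ellipse, center (5, 3), major axis vertical; a² = 100, b² = 36.
a = 10. Vertices at (h, k ± a).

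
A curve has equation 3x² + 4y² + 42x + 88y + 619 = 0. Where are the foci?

(-8, -11) and (-6, -11)

3(x² + 14x) + 4(y² + 22y) = -619
Complete the square: 3(x + 7)² + 4(y + 11)² = -619 + 147 + 484 = 12
Divide by 12: (x + 7)²/4 + (y + 11)²/3 = 1
Ellipse, center (-7, -11), major axis horizontal; a² = 4, b² = 3.
c² = a² - b² = 4 - 3 = 1, so c = 1.
Foci lie on the horizontal axis through the center: (h ± c, k).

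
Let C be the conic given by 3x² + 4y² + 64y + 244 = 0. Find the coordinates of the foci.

(-1, -8) and (1, -8)

3x² + 4(y² + 16y) = -244
Complete the square in x and y: 3x² + 4(y + 8)² = -244 + 0 + 256 = 12
Divide through by 12 to get x²/4 + (y + 8)²/3 = 1.
Ellipse, center (0, -8), major axis horizontal; a² = 4, b² = 3.
c² = a² - b² = 4 - 3 = 1, so c = 1.
Foci lie on the horizontal axis through the center: (h ± c, k).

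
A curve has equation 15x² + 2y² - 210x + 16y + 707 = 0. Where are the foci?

(7, -4 - √26) and (7, -4 + √26)

15(x² - 14x) + 2(y² + 8y) = -707
15(x - 7)² + 2(y + 4)² = -707 + 735 + 32 = 60
Divide by 60: (x - 7)²/4 + (y + 4)²/30 = 1
Ellipse, center (7, -4), major axis vertical; a² = 30, b² = 4.
c² = a² - b² = 30 - 4 = 26, so c = √26.
Foci lie on the vertical axis through the center: (h, k ± c).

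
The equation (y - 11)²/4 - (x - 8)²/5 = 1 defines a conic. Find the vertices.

(8, 9) and (8, 13)

Center (8, 11). The positive term is the y-term, so the transverse axis is vertical; a² = 4, b² = 5.
a = 2. Vertices at (h, k ± a).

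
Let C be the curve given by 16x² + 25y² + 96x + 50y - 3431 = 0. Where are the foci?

(-12, -1) and (6, -1)

Rearranging, 16(x² + 6x) + 25(y² + 2y) = 3431.
Complete the square: 16(x + 3)² + 25(y + 1)² = 3431 + 144 + 25 = 3600
Divide through by 3600 to get (x + 3)²/225 + (y + 1)²/144 = 1.
Ellipse, center (-3, -1), major axis horizontal; a² = 225, b² = 144.
c² = a² - b² = 225 - 144 = 81, so c = 9.
Foci lie on the horizontal axis through the center: (h ± c, k).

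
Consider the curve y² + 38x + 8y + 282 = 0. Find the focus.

Only y is squared. Complete the square in y: (y + 4)² = -38(x + 7).
Vertex (-7, -4); 4p = -38 so p = -19/2. Opens left.
Focus is p units from the vertex along the axis: (h + p, k).

(-33/2, -4)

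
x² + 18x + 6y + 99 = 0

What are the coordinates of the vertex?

Only x is squared. Complete the square in x: (x + 9)² = -6(y + 3).
Vertex (-9, -3); 4p = -6 so p = -3/2. Opens down.

(-9, -3)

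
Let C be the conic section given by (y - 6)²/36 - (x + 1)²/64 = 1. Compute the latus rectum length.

Center (-1, 6). The positive term is the y-term, so the transverse axis is vertical; a² = 36, b² = 64.
Latus rectum length = 2b²/a = 2·64/6 = 64/3.

64/3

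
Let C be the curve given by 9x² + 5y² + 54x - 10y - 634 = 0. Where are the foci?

(-3, -7) and (-3, 9)

9(x² + 6x) + 5(y² - 2y) = 634
9(x + 3)² + 5(y - 1)² = 634 + 81 + 5 = 720
Divide by 720: (x + 3)²/80 + (y - 1)²/144 = 1
Ellipse, center (-3, 1), major axis vertical; a² = 144, b² = 80.
c² = a² - b² = 144 - 80 = 64, so c = 8.
Foci lie on the vertical axis through the center: (h, k ± c).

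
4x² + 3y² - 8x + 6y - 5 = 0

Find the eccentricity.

e = 1/2

Group the x- and y-terms: 4(x² - 2x) + 3(y² + 2y) = 5
Complete the square: 4(x - 1)² + 3(y + 1)² = 5 + 4 + 3 = 12
Divide by 12: (x - 1)²/3 + (y + 1)²/4 = 1
Ellipse, center (1, -1), major axis vertical; a² = 4, b² = 3.
c² = a² - b² = 1, so c = 1.
e = c/a = 1/2.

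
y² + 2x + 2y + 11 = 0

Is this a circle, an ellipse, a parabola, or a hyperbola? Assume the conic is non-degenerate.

No xy term. Coefficients of x² and y² are A = 0, C = 1.
Exactly one squared variable ⇒ parabola.

parabola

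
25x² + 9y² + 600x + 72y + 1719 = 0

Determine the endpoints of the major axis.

Rearranging, 25(x² + 24x) + 9(y² + 8y) = -1719.
Complete the square in x and y: 25(x + 12)² + 9(y + 4)² = -1719 + 3600 + 144 = 2025
Divide by 2025: (x + 12)²/81 + (y + 4)²/225 = 1
Ellipse, center (-12, -4), major axis vertical; a² = 225, b² = 81.
a = 15. Vertices at (h, k ± a).

(-12, -19) and (-12, 11)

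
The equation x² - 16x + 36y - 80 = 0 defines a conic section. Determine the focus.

Only x is squared. Complete the square in x: (x - 8)² = -36(y - 4).
Vertex (8, 4); 4p = -36 so p = -9. Opens down.
Focus is p units from the vertex along the axis: (h, k + p).

(8, -5)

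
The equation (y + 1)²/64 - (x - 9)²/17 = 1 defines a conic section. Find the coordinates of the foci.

Center (9, -1). The positive term is the y-term, so the transverse axis is vertical; a² = 64, b² = 17.
c² = a² + b² = 64 + 17 = 81, so c = 9.
Foci lie on the vertical axis through the center: (h, k ± c).

(9, -10) and (9, 8)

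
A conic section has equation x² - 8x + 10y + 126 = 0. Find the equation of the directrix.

Only x is squared. Complete the square in x: (x - 4)² = -10(y + 11).
Vertex (4, -11); 4p = -10 so p = -5/2. Opens down.
Directrix is the horizontal line y = k − p = -11 − (-5/2) = -17/2.

y = -17/2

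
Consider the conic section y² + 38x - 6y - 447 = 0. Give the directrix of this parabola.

Only y is squared. Complete the square in y: (y - 3)² = -38(x - 12).
Vertex (12, 3); 4p = -38 so p = -19/2. Opens left.
Directrix is the vertical line x = h − p = 12 − (-19/2) = 43/2.

x = 43/2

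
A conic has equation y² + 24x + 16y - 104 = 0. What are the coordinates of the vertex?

(7, -8)

Only y is squared. Complete the square in y: (y + 8)² = -24(x - 7).
Vertex (7, -8); 4p = -24 so p = -6. Opens left.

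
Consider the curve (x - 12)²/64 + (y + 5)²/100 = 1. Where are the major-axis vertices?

Center (12, -5). The larger denominator 100 sits under the y-term, so the major axis is vertical; a² = 100, b² = 64.
a = 10. Vertices at (h, k ± a).

(12, -15) and (12, 5)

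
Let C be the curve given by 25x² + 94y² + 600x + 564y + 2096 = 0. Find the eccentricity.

e = √6486/94

Collect terms: 25(x² + 24x) + 94(y² + 6y) = -2096
Completing the square gives 25(x + 12)² + 94(y + 3)² = -2096 + 3600 + 846 = 2350.
Divide by 2350: (x + 12)²/94 + (y + 3)²/25 = 1
Ellipse, center (-12, -3), major axis horizontal; a² = 94, b² = 25.
c² = a² - b² = 69, so c = √69.
e = c/a = √69/√94 = √6486/94.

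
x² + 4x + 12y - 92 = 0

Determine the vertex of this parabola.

(-2, 8)

Only x is squared. Complete the square in x: (x + 2)² = -12(y - 8).
Vertex (-2, 8); 4p = -12 so p = -3. Opens down.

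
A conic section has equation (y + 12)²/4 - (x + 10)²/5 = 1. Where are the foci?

(-10, -15) and (-10, -9)

Center (-10, -12). The positive term is the y-term, so the transverse axis is vertical; a² = 4, b² = 5.
c² = a² + b² = 4 + 5 = 9, so c = 3.
Foci lie on the vertical axis through the center: (h, k ± c).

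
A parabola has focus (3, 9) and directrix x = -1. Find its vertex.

(1, 9)

The vertex is the midpoint between the focus and the directrix along the axis of symmetry.
Axis is horizontal (directrix is vertical). Vertex x-coordinate = (3 + (-1))/2 = 1; y-coordinate = 9.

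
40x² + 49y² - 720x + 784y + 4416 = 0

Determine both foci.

(6, -8) and (12, -8)

Group the x- and y-terms: 40(x² - 18x) + 49(y² + 16y) = -4416
Complete the square in x and y: 40(x - 9)² + 49(y + 8)² = -4416 + 3240 + 3136 = 1960
Dividing both sides by 1960: (x - 9)²/49 + (y + 8)²/40 = 1
Ellipse, center (9, -8), major axis horizontal; a² = 49, b² = 40.
c² = a² - b² = 49 - 40 = 9, so c = 3.
Foci lie on the horizontal axis through the center: (h ± c, k).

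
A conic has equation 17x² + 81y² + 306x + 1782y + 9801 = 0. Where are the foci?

Group the x- and y-terms: 17(x² + 18x) + 81(y² + 22y) = -9801
Complete the square: 17(x + 9)² + 81(y + 11)² = -9801 + 1377 + 9801 = 1377
Divide through by 1377 to get (x + 9)²/81 + (y + 11)²/17 = 1.
Ellipse, center (-9, -11), major axis horizontal; a² = 81, b² = 17.
c² = a² - b² = 81 - 17 = 64, so c = 8.
Foci lie on the horizontal axis through the center: (h ± c, k).

(-17, -11) and (-1, -11)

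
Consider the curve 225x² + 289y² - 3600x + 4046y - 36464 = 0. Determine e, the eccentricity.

e = 8/17

Group: 225(x² - 16x) + 289(y² + 14y) = 36464
Complete the square: 225(x - 8)² + 289(y + 7)² = 36464 + 14400 + 14161 = 65025
Divide by 65025: (x - 8)²/289 + (y + 7)²/225 = 1
Ellipse, center (8, -7), major axis horizontal; a² = 289, b² = 225.
c² = a² - b² = 64, so c = 8.
e = c/a = 8/17.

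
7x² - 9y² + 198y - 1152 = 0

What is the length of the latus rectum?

14/3

Rearranging, 7x² -9(y² - 22y) = 1152.
Completing the square gives 7x² -9(y - 11)² = 1152 + 0 - 1089 = 63.
Divide through by 63 to get x²/9 - (y - 11)²/7 = 1.
Hyperbola, center (0, 11), transverse axis horizontal; a² = 9, b² = 7.
Latus rectum length = 2b²/a = 2·7/3 = 14/3.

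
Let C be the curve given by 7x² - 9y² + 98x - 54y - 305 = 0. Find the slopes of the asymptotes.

Collect terms: 7(x² + 14x) -9(y² + 6y) = 305
Completing the square gives 7(x + 7)² -9(y + 3)² = 305 + 343 - 81 = 567.
Divide by 567: (x + 7)²/81 - (y + 3)²/63 = 1
Hyperbola, center (-7, -3), transverse axis horizontal; a² = 81, b² = 63.
For a horizontal hyperbola the asymptotes have slope ±b/a.
Here that is ±3√7/9 = ±√7/3.

√7/3 and -√7/3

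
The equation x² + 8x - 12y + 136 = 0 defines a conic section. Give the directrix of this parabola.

Only x is squared. Complete the square in x: (x + 4)² = 12(y - 10).
Vertex (-4, 10); 4p = 12 so p = 3. Opens up.
Directrix is the horizontal line y = k − p = 10 − (3) = 7.

y = 7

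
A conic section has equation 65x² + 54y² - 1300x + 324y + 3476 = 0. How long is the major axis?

Group the x- and y-terms: 65(x² - 20x) + 54(y² + 6y) = -3476
Complete the square: 65(x - 10)² + 54(y + 3)² = -3476 + 6500 + 486 = 3510
Divide through by 3510 to get (x - 10)²/54 + (y + 3)²/65 = 1.
Ellipse, center (10, -3), major axis vertical; a² = 65, b² = 54.
a² = 65 so a = √65; the major axis has length 2a = 2√65.

2√65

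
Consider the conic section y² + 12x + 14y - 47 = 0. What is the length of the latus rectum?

12

Only y is squared. Complete the square in y: (y + 7)² = -12(x - 8).
Vertex (8, -7); 4p = -12 so p = -3. Opens left.
Latus rectum length = |4p| = 12.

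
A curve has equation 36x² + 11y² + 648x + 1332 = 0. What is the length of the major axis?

24

Group the x- and y-terms: 36(x² + 18x) + 11y² = -1332
36(x + 9)² + 11y² = -1332 + 2916 + 0 = 1584
Divide through by 1584 to get (x + 9)²/44 + y²/144 = 1.
Ellipse, center (-9, 0), major axis vertical; a² = 144, b² = 44.
a² = 144 so a = 12; the major axis has length 2a = 24.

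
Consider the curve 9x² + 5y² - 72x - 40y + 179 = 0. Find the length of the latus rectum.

9(x² - 8x) + 5(y² - 8y) = -179
Complete the square in x and y: 9(x - 4)² + 5(y - 4)² = -179 + 144 + 80 = 45
Divide by 45: (x - 4)²/5 + (y - 4)²/9 = 1
Ellipse, center (4, 4), major axis vertical; a² = 9, b² = 5.
Latus rectum length = 2b²/a = 2·5/3 = 10/3.

10/3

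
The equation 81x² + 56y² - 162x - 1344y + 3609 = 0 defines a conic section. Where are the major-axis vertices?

Group the x- and y-terms: 81(x² - 2x) + 56(y² - 24y) = -3609
Complete the square: 81(x - 1)² + 56(y - 12)² = -3609 + 81 + 8064 = 4536
Divide through by 4536 to get (x - 1)²/56 + (y - 12)²/81 = 1.
Ellipse, center (1, 12), major axis vertical; a² = 81, b² = 56.
a = 9. Vertices at (h, k ± a).

(1, 3) and (1, 21)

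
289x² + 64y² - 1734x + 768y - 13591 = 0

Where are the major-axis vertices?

Group: 289(x² - 6x) + 64(y² + 12y) = 13591
Complete the square: 289(x - 3)² + 64(y + 6)² = 13591 + 2601 + 2304 = 18496
Divide by 18496: (x - 3)²/64 + (y + 6)²/289 = 1
Ellipse, center (3, -6), major axis vertical; a² = 289, b² = 64.
a = 17. Vertices at (h, k ± a).

(3, -23) and (3, 11)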